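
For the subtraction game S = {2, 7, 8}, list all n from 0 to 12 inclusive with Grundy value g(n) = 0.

0, 1, 4, 5, 10

Grundy values for subtraction set {2, 7, 8}:
k:     0  1  2  3  4  5  6  7  8  9 10 11 12
g(k):  0  0  1  1  0  0  1  1  2  2  0  3  1
The P-positions (g = 0) in 0..12 are 0, 1, 4, 5, 10.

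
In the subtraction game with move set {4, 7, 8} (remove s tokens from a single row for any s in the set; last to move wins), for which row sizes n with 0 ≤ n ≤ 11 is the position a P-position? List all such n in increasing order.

0, 1, 2, 3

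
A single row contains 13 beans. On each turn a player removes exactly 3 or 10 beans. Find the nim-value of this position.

0

Grundy values for subtraction set {3, 10}:
k:     0  1  2  3  4  5  6  7  8  9 10 11 12 13
g(k):  0  0  0  1  1  1  0  0  0  1  1  1  2  0
So g(13) = 0.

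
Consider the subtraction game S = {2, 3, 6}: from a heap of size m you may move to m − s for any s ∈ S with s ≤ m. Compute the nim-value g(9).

0

Build the Grundy sequence with g(k) = mex{g(k−s) : s ∈ {2, 3, 6}, s ≤ k}:
k:     0  1  2  3  4  5  6  7  8  9
g(k):  0  0  1  1  2  0  3  1  2  0
So g(9) = 0.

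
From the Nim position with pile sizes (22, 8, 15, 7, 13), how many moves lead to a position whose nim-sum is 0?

Write each in binary and XOR column by column:
  10110  (22)
  01000  (8)
  01111  (15)
  00111  (7)
  01101  (13)
  -----
  11011  (27)
The overall nim-sum is X = 27. A pile of size p has a winning move iff p XOR X < p (reduce it to p XOR X).
  22: 22 XOR 27 = 13 < 22 — winning move (to 13).
  8: 8 XOR 27 = 19 ≥ 8 — no move.
  15: 15 XOR 27 = 20 ≥ 15 — no move.
  7: 7 XOR 27 = 28 ≥ 7 — no move.
  13: 13 XOR 27 = 22 ≥ 13 — no move.
That gives 1 winning move.

1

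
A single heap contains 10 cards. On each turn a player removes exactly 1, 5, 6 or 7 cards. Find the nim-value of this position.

2

Grundy values for subtraction set {1, 5, 6, 7}:
k:     0  1  2  3  4  5  6  7  8  9 10
g(k):  0  1  0  1  0  1  2  3  2  3  2
So g(10) = 2.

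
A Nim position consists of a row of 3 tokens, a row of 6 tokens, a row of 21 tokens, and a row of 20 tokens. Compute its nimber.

4

Compute the nim-sum pairwise:
3 XOR 6 = 5
5 XOR 21 = 16
16 XOR 20 = 4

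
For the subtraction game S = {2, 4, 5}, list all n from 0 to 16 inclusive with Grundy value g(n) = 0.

0, 1, 7, 8, 14, 15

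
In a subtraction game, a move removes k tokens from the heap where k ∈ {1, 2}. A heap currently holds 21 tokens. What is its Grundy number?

0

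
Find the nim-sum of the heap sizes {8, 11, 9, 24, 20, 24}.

Bitwise XOR of the heap sizes:
  01000  (8)
  01011  (11)
  01001  (9)
  11000  (24)
  10100  (20)
  11000  (24)
  -----
  11110  (30)

30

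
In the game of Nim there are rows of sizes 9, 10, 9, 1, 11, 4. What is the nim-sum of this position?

Bitwise XOR of the heap sizes:
  1001  (9)
  1010  (10)
  1001  (9)
  0001  (1)
  1011  (11)
  0100  (4)
  ----
  0100  (4)

4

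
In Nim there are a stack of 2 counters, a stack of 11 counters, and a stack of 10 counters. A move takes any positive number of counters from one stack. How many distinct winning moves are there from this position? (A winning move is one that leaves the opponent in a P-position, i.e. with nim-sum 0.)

3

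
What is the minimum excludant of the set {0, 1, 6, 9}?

The values 0, 1 are all present; 2 is the first non-negative integer missing from the set.

2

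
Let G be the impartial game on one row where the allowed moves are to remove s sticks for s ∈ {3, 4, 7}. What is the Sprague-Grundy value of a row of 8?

Build the Grundy sequence with g(k) = mex{g(k−s) : s ∈ {3, 4, 7}, s ≤ k}:
g(0) = mex{} = 0
g(1) = mex{} = 0
g(2) = mex{} = 0
g(3) = mex{0} = 1
g(4) = mex{0} = 1
g(5) = mex{0} = 1
g(6) = mex{0,1} = 2
g(7) = mex{0,1} = 2
g(8) = mex{0,1} = 2
So g(8) = 2.

2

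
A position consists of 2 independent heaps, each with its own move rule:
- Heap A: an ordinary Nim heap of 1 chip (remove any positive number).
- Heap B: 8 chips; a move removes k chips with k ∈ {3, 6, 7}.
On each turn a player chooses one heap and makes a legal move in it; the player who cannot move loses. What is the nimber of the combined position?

3

Heap A is a plain Nim heap of size 1, so its Grundy value is 1.
For heap B, compute g(0), g(1), … with moves {3, 6, 7}:
k:     0  1  2  3  4  5  6  7  8
g(k):  0  0  0  1  1  1  2  2  2
So g(8) = 2.
The value of a disjunctive sum is the nim-sum of the parts.
Combined value = 1 XOR 2 = 3.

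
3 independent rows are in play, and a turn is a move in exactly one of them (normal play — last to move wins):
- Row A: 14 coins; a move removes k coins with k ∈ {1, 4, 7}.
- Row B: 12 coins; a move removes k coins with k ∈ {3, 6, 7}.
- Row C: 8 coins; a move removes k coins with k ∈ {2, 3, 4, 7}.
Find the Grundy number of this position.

0

For row A, compute g(0), g(1), … with moves {1, 4, 7}:
g(0) = mex{} = 0
g(1) = mex{0} = 1
g(2) = mex{1} = 0
g(3) = mex{0} = 1
g(4) = mex{0,1} = 2
g(5) = mex{1,2} = 0
g(6) = mex{0} = 1
g(7) = mex{0,1} = 2
g(8) = mex{1,2} = 0
g(9) = mex{0} = 1
g(10) = mex{1} = 0
g(11) = mex{0,2} = 1
g(12) = mex{0,1} = 2
g(13) = mex{1,2} = 0
g(14) = mex{0,2} = 1
So g(14) = 1.
Build the Grundy sequence for row B with g(k) = mex{g(k−s) : s ∈ {3, 6, 7}, s ≤ k}:
g(0) = mex{} = 0
g(1) = mex{} = 0
g(2) = mex{} = 0
g(3) = mex{0} = 1
g(4) = mex{0} = 1
g(5) = mex{0} = 1
g(6) = mex{0,1} = 2
g(7) = mex{0,1} = 2
g(8) = mex{0,1} = 2
g(9) = mex{0,1,2} = 3
g(10) = mex{1,2} = 0
g(11) = mex{1,2} = 0
g(12) = mex{1,2,3} = 0
So g(12) = 0.
For row C, compute g(0), g(1), … with moves {2, 3, 4, 7}:
g(0) = mex{} = 0
g(1) = mex{} = 0
g(2) = mex{0} = 1
g(3) = mex{0} = 1
g(4) = mex{0,1} = 2
g(5) = mex{0,1} = 2
g(6) = mex{1,2} = 0
g(7) = mex{0,1,2} = 3
g(8) = mex{0,2} = 1
So g(8) = 1.
By the Sprague-Grundy theorem, the Grundy value of a sum of independent games is the XOR of the component values.
Combined value = 1 ⊕ 0 ⊕ 1 = 0.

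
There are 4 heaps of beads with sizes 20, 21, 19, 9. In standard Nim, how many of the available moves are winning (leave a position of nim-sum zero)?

Nim-sum: 20 ⊕ 21 ⊕ 19 ⊕ 9 = 27.
The overall nim-sum is X = 27. A heap of size p has a winning move iff p XOR X < p (reduce it to p XOR X).
  20: 20 XOR 27 = 15 < 20 — winning move (to 15).
  21: 21 XOR 27 = 14 < 21 — winning move (to 14).
  19: 19 XOR 27 = 8 < 19 — winning move (to 8).
  9: 9 XOR 27 = 18 ≥ 9 — no move.
That gives 3 winning moves.

3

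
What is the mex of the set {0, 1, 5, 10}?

2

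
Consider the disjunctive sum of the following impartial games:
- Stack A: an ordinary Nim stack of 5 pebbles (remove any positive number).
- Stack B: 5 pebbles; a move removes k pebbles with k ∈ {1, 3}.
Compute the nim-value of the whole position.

Stack A is a plain Nim stack of size 5, so its Grundy value is 5.
Grundy values for stack B (subtraction set {1, 3}):
g(0) = mex{} = 0
g(1) = mex{0} = 1
g(2) = mex{1} = 0
g(3) = mex{0} = 1
g(4) = mex{1} = 0
g(5) = mex{0} = 1
So g(5) = 1.
By the Sprague-Grundy theorem, the Grundy value of a sum of independent games is the XOR of the component values.
Combined value = 5 ⊕ 1 = 4.

4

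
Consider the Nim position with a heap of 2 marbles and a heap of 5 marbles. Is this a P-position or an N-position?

N-position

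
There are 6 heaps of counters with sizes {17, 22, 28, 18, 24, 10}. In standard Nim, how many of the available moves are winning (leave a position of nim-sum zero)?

Compute the nim-sum pairwise:
17 XOR 22 = 7
7 XOR 28 = 27
27 XOR 18 = 9
9 XOR 24 = 17
17 XOR 10 = 27
The overall nim-sum is X = 27. A heap of size p has a winning move iff p XOR X < p (reduce it to p XOR X).
  17: 17 XOR 27 = 10 < 17 — winning move (to 10).
  22: 22 XOR 27 = 13 < 22 — winning move (to 13).
  28: 28 XOR 27 = 7 < 28 — winning move (to 7).
  18: 18 XOR 27 = 9 < 18 — winning move (to 9).
  24: 24 XOR 27 = 3 < 24 — winning move (to 3).
  10: 10 XOR 27 = 17 ≥ 10 — no move.
That gives 5 winning moves.

5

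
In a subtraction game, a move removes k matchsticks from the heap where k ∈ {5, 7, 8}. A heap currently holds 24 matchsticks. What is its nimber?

Compute g(0), g(1), … for moves {5, 7, 8}:
k:     0  1  2  3  4  5  6  7  8  9 10 11 12 13 14 15 16 17 18 19 20 21 22 23 24
g(k):  0  0  0  0  0  1  1  1  1  1  2  2  2  0  0  0  0  0  1  1  1  1  1  2  2
So g(24) = 2.

2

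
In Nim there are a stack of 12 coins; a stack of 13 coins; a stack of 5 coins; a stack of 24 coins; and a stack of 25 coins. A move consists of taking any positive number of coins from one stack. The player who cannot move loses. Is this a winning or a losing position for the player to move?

Winning position

Bitwise XOR of the heap sizes:
  01100  (12)
  01101  (13)
  00101  (5)
  11000  (24)
  11001  (25)
  -----
  00101  (5)
The nim-sum is 5 ≠ 0, so this is an N-position: the player to move can win.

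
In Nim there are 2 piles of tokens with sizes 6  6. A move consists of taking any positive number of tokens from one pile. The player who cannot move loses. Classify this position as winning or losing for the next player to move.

Losing position

Nim-sum: 6 ^ 6 = 0.
The nim-sum is 0, so this is a P-position: the player to move is in a losing position under optimal play.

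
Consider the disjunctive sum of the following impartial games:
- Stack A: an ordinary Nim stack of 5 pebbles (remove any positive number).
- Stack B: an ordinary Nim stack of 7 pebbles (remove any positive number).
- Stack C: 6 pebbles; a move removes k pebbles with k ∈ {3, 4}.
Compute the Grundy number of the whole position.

0

Stack A is a plain Nim stack of size 5, so its Grundy value is 5.
Stack B is a plain Nim stack of size 7, so its Grundy value is 7.
Build the Grundy sequence for stack C with g(k) = mex{g(k−s) : s ∈ {3, 4}, s ≤ k}:
k:     0  1  2  3  4  5  6
g(k):  0  0  0  1  1  1  2
So g(6) = 2.
By the Sprague-Grundy theorem, the Grundy value of a sum of independent games is the XOR of the component values.
Combined value = 5 XOR 7 XOR 2 = 0.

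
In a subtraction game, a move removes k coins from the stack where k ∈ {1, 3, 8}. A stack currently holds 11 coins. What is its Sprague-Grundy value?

Build the Grundy sequence with g(k) = mex{g(k−s) : s ∈ {1, 3, 8}, s ≤ k}:
k:     0  1  2  3  4  5  6  7  8  9 10 11
g(k):  0  1  0  1  0  1  0  1  2  3  2  0
So g(11) = 0.

0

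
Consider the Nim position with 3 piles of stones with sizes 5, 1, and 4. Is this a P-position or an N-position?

P-position

Write each in binary and XOR column by column:
  101  (5)
  001  (1)
  100  (4)
  ---
  000  (0)
The nim-sum is 0, so this is a P-position: the player to move is in a losing position under optimal play.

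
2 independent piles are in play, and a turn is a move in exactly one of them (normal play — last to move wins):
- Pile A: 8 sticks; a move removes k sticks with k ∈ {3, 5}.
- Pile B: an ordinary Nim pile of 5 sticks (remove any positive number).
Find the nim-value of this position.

Grundy values for pile A (subtraction set {3, 5}):
g(0) = mex{} = 0
g(1) = mex{} = 0
g(2) = mex{} = 0
g(3) = mex{0} = 1
g(4) = mex{0} = 1
g(5) = mex{0} = 1
g(6) = mex{0,1} = 2
g(7) = mex{0,1} = 2
g(8) = mex{1} = 0
So g(8) = 0.
Pile B is a plain Nim pile of size 5, so its Grundy value is 5.
By the Sprague-Grundy theorem, the Grundy value of a sum of independent games is the XOR of the component values.
Combined value = 0 ⊕ 5 = 5.

5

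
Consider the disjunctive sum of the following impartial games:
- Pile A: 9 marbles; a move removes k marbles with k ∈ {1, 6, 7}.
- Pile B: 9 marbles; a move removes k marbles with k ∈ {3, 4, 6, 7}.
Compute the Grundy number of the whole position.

0

For pile A, compute g(0), g(1), … with moves {1, 6, 7}:
k:     0  1  2  3  4  5  6  7  8  9
g(k):  0  1  0  1  0  1  2  3  2  3
So g(9) = 3.
For pile B, compute g(0), g(1), … with moves {3, 4, 6, 7}:
g(0) = mex{} = 0
g(1) = mex{} = 0
g(2) = mex{} = 0
g(3) = mex{0} = 1
g(4) = mex{0} = 1
g(5) = mex{0} = 1
g(6) = mex{0,1} = 2
g(7) = mex{0,1} = 2
g(8) = mex{0,1} = 2
g(9) = mex{0,1,2} = 3
So g(9) = 3.
By the Sprague-Grundy theorem, the Grundy value of a sum of independent games is the XOR of the component values.
Combined value = 3 ⊕ 3 = 0.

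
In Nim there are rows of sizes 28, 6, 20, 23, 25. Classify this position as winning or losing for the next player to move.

Bitwise XOR of the heap sizes:
  11100  (28)
  00110  (6)
  10100  (20)
  10111  (23)
  11001  (25)
  -----
  00000  (0)
The nim-sum is 0, so this is a P-position: the player to move is in a losing position under optimal play.

Losing position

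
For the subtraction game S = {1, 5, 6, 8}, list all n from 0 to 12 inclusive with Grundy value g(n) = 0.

0, 2, 4, 11

Build the Grundy sequence with g(k) = mex{g(k−s) : s ∈ {1, 5, 6, 8}, s ≤ k}:
k:     0  1  2  3  4  5  6  7  8  9 10 11 12
g(k):  0  1  0  1  0  1  2  3  2  3  2  0  1
The P-positions (g = 0) in 0..12 are 0, 2, 4, 11.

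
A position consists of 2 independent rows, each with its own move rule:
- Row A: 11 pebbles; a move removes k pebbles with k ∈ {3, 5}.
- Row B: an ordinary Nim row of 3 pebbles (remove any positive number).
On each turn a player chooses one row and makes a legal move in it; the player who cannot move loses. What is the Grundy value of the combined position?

2

Grundy values for row A (subtraction set {3, 5}):
g(0) = mex{} = 0
g(1) = mex{} = 0
g(2) = mex{} = 0
g(3) = mex{0} = 1
g(4) = mex{0} = 1
g(5) = mex{0} = 1
g(6) = mex{0,1} = 2
g(7) = mex{0,1} = 2
g(8) = mex{1} = 0
g(9) = mex{1,2} = 0
g(10) = mex{1,2} = 0
g(11) = mex{0,2} = 1
So g(11) = 1.
Row B is a plain Nim row of size 3, so its Grundy value is 3.
By the Sprague-Grundy theorem, the Grundy value of a sum of independent games is the XOR of the component values.
Combined value = 1 ⊕ 3 = 2.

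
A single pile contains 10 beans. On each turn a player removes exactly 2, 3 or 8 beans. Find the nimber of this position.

0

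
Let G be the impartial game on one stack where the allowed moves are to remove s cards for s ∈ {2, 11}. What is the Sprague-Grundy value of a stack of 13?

Compute g(0), g(1), … for moves {2, 11}:
g(0) = mex{} = 0
g(1) = mex{} = 0
g(2) = mex{0} = 1
g(3) = mex{0} = 1
g(4) = mex{1} = 0
g(5) = mex{1} = 0
g(6) = mex{0} = 1
g(7) = mex{0} = 1
g(8) = mex{1} = 0
g(9) = mex{1} = 0
g(10) = mex{0} = 1
g(11) = mex{0} = 1
g(12) = mex{0,1} = 2
g(13) = mex{1} = 0
So g(13) = 0.

0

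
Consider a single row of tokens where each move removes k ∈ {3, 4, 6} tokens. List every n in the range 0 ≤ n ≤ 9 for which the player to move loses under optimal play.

Build the Grundy sequence with g(k) = mex{g(k−s) : s ∈ {3, 4, 6}, s ≤ k}:
k:     0  1  2  3  4  5  6  7  8  9
g(k):  0  0  0  1  1  1  2  2  2  0
The P-positions (g = 0) in 0..9 are 0, 1, 2, 9.

0, 1, 2, 9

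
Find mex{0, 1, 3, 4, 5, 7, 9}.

The values 0, 1 are all present; 2 is the first non-negative integer missing from the set.

2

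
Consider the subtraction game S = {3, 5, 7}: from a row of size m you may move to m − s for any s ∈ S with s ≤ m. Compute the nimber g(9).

3

Build the Grundy sequence with g(k) = mex{g(k−s) : s ∈ {3, 5, 7}, s ≤ k}:
k:     0  1  2  3  4  5  6  7  8  9
g(k):  0  0  0  1  1  1  2  2  2  3
So g(9) = 3.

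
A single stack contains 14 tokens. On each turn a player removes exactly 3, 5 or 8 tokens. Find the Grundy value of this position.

1

Grundy values for subtraction set {3, 5, 8}:
k:     0  1  2  3  4  5  6  7  8  9 10 11 12 13 14
g(k):  0  0  0  1  1  1  2  2  2  3  3  0  0  0  1
So g(14) = 1.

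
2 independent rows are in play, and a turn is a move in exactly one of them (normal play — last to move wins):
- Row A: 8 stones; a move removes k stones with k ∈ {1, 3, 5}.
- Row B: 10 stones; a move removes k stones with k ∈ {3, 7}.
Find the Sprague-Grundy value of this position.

Build the Grundy sequence for row A with g(k) = mex{g(k−s) : s ∈ {1, 3, 5}, s ≤ k}:
g(0) = mex{} = 0
g(1) = mex{0} = 1
g(2) = mex{1} = 0
g(3) = mex{0} = 1
g(4) = mex{1} = 0
g(5) = mex{0} = 1
g(6) = mex{1} = 0
g(7) = mex{0} = 1
g(8) = mex{1} = 0
So g(8) = 0.
Build the Grundy sequence for row B with g(k) = mex{g(k−s) : s ∈ {3, 7}, s ≤ k}:
g(0) = mex{} = 0
g(1) = mex{} = 0
g(2) = mex{} = 0
g(3) = mex{0} = 1
g(4) = mex{0} = 1
g(5) = mex{0} = 1
g(6) = mex{1} = 0
g(7) = mex{0,1} = 2
g(8) = mex{0,1} = 2
g(9) = mex{0} = 1
g(10) = mex{1,2} = 0
So g(10) = 0.
The value of a disjunctive sum is the nim-sum of the parts.
Combined value = 0 XOR 0 = 0.

0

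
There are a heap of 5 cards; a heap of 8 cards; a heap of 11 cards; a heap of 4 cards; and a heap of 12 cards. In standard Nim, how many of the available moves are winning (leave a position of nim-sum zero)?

3

Compute the nim-sum pairwise:
5 ^ 8 = 13
13 ^ 11 = 6
6 ^ 4 = 2
2 ^ 12 = 14
The overall nim-sum is X = 14. A heap of size p has a winning move iff p XOR X < p (reduce it to p XOR X).
  5: 5 XOR 14 = 11 ≥ 5 — no move.
  8: 8 XOR 14 = 6 < 8 — winning move (to 6).
  11: 11 XOR 14 = 5 < 11 — winning move (to 5).
  4: 4 XOR 14 = 10 ≥ 4 — no move.
  12: 12 XOR 14 = 2 < 12 — winning move (to 2).
That gives 3 winning moves.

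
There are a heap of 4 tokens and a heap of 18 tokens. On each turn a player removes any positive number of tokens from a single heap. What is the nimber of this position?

22

In binary:
  00100  (4)
  10010  (18)
  -----
  10110  (22)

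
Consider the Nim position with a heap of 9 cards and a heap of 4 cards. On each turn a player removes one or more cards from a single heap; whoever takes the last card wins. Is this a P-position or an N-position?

N-position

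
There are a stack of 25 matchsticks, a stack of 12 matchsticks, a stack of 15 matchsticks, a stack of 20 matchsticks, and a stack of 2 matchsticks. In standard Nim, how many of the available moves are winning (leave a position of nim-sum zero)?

3

In binary:
  11001  (25)
  01100  (12)
  01111  (15)
  10100  (20)
  00010  (2)
  -----
  01100  (12)
The overall nim-sum is X = 12. A stack of size p has a winning move iff p XOR X < p (reduce it to p XOR X).
  25: 25 XOR 12 = 21 < 25 — winning move (to 21).
  12: 12 XOR 12 = 0 < 12 — winning move (to 0).
  15: 15 XOR 12 = 3 < 15 — winning move (to 3).
  20: 20 XOR 12 = 24 ≥ 20 — no move.
  2: 2 XOR 12 = 14 ≥ 2 — no move.
That gives 3 winning moves.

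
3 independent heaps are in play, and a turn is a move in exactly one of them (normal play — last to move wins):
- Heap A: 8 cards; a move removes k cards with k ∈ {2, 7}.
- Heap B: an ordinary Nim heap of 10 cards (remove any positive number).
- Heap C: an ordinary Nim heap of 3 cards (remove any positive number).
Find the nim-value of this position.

Build the Grundy sequence for heap A with g(k) = mex{g(k−s) : s ∈ {2, 7}, s ≤ k}:
k:     0  1  2  3  4  5  6  7  8
g(k):  0  0  1  1  0  0  1  1  2
So g(8) = 2.
Heap B is a plain Nim heap of size 10, so its Grundy value is 10.
Heap C is a plain Nim heap of size 3, so its Grundy value is 3.
The value of a disjunctive sum is the nim-sum of the parts.
Combined value = 2 ⊕ 10 ⊕ 3 = 11.

11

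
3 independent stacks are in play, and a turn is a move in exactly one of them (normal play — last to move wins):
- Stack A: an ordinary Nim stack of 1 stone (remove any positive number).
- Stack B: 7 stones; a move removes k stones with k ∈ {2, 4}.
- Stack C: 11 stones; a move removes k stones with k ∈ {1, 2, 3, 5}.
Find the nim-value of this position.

Stack A is a plain Nim stack of size 1, so its Grundy value is 1.
Grundy values for stack B (subtraction set {2, 4}):
k:     0  1  2  3  4  5  6  7
g(k):  0  0  1  1  2  2  0  0
So g(7) = 0.
Build the Grundy sequence for stack C with g(k) = mex{g(k−s) : s ∈ {1, 2, 3, 5}, s ≤ k}:
k:     0  1  2  3  4  5  6  7  8  9 10 11
g(k):  0  1  2  3  0  1  2  3  0  1  2  3
So g(11) = 3.
By the Sprague-Grundy theorem, the Grundy value of a sum of independent games is the XOR of the component values.
Combined value = 1 XOR 0 XOR 3 = 2.

2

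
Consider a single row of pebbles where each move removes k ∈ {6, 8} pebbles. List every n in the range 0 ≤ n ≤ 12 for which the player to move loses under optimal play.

0, 1, 2, 3, 4, 5

Compute g(0), g(1), … for moves {6, 8}:
k:     0  1  2  3  4  5  6  7  8  9 10 11 12
g(k):  0  0  0  0  0  0  1  1  1  1  1  1  2
The P-positions (g = 0) in 0..12 are 0, 1, 2, 3, 4, 5.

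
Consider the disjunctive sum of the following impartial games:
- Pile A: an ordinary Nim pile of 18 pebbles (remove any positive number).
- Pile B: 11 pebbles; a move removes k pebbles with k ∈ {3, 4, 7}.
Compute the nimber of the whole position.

18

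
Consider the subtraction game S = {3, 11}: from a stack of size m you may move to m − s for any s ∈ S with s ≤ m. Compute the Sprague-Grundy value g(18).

Grundy values for subtraction set {3, 11}:
k:     0  1  2  3  4  5  6  7  8  9 10 11 12 13 14 15 16 17 18
g(k):  0  0  0  1  1  1  0  0  0  1  1  1  2  2  0  0  0  1  1
So g(18) = 1.

1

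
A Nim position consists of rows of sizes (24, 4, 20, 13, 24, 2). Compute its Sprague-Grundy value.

31

In binary:
  11000  (24)
  00100  (4)
  10100  (20)
  01101  (13)
  11000  (24)
  00010  (2)
  -----
  11111  (31)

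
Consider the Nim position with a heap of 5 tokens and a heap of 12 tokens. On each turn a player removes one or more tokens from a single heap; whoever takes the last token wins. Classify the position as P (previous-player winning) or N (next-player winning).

In binary:
  0101  (5)
  1100  (12)
  ----
  1001  (9)
The nim-sum is 9 ≠ 0, so this is an N-position: the player to move can win.

N-position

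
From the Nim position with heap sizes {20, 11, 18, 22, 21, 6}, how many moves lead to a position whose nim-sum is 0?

1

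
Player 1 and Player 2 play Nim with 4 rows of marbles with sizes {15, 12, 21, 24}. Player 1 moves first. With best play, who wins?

Nim-sum: 15 XOR 12 XOR 21 XOR 24 = 14.
The nim-sum is 14 ≠ 0, so this is an N-position: the player to move can win; Player 1 has a winning move.

Player 1 wins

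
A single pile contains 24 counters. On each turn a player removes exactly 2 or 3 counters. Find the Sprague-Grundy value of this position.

2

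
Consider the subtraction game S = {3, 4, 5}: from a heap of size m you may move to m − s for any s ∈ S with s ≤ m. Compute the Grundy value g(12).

1

Compute g(0), g(1), … for moves {3, 4, 5}:
g(0) = mex{} = 0
g(1) = mex{} = 0
g(2) = mex{} = 0
g(3) = mex{0} = 1
g(4) = mex{0} = 1
g(5) = mex{0} = 1
g(6) = mex{0,1} = 2
g(7) = mex{0,1} = 2
g(8) = mex{1} = 0
g(9) = mex{1,2} = 0
g(10) = mex{1,2} = 0
g(11) = mex{0,2} = 1
g(12) = mex{0,2} = 1
So g(12) = 1.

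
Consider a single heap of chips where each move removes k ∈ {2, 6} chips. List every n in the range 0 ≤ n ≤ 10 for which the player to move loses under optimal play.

Grundy values for subtraction set {2, 6}:
k:     0  1  2  3  4  5  6  7  8  9 10
g(k):  0  0  1  1  0  0  1  1  0  0  1
The P-positions (g = 0) in 0..10 are 0, 1, 4, 5, 8, 9.

0, 1, 4, 5, 8, 9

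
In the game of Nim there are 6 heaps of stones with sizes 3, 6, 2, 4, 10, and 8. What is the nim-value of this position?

1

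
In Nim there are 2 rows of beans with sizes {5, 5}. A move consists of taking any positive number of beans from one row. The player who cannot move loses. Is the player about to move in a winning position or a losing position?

In binary:
  101  (5)
  101  (5)
  ---
  000  (0)
The nim-sum is 0, so this is a P-position: the player to move is in a losing position under optimal play.

Losing position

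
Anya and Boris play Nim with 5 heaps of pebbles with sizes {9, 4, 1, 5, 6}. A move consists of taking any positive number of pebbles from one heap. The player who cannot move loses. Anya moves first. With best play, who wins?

Compute the nim-sum pairwise:
9 ^ 4 = 13
13 ^ 1 = 12
12 ^ 5 = 9
9 ^ 6 = 15
The nim-sum is 15 ≠ 0, so this is an N-position: the player to move can win; Anya has a winning move.

Anya wins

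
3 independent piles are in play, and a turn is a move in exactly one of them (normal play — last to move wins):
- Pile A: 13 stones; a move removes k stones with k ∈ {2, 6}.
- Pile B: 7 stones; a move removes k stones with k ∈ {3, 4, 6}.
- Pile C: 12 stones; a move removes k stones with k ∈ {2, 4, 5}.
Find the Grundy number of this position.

0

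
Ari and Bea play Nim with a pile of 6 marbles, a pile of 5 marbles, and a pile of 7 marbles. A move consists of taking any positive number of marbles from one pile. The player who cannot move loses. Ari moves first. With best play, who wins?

Ari wins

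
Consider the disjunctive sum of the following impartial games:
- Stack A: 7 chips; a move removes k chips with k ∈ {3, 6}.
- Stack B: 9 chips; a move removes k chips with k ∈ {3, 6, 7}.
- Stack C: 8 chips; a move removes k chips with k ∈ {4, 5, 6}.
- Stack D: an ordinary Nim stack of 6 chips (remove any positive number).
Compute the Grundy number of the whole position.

Grundy values for stack A (subtraction set {3, 6}):
k:     0  1  2  3  4  5  6  7
g(k):  0  0  0  1  1  1  2  2
So g(7) = 2.
Grundy values for stack B (subtraction set {3, 6, 7}):
k:     0  1  2  3  4  5  6  7  8  9
g(k):  0  0  0  1  1  1  2  2  2  3
So g(9) = 3.
Grundy values for stack C (subtraction set {4, 5, 6}):
k:     0  1  2  3  4  5  6  7  8
g(k):  0  0  0  0  1  1  1  1  2
So g(8) = 2.
Stack D is a plain Nim stack of size 6, so its Grundy value is 6.
By the Sprague-Grundy theorem, the Grundy value of a sum of independent games is the XOR of the component values.
Combined value = 2 XOR 3 XOR 2 XOR 6 = 5.

5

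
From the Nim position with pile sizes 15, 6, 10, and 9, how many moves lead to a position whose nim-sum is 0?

3

Compute the nim-sum pairwise:
15 ⊕ 6 = 9
9 ⊕ 10 = 3
3 ⊕ 9 = 10
The overall nim-sum is X = 10. A pile of size p has a winning move iff p XOR X < p (reduce it to p XOR X).
  15: 15 XOR 10 = 5 < 15 — winning move (to 5).
  6: 6 XOR 10 = 12 ≥ 6 — no move.
  10: 10 XOR 10 = 0 < 10 — winning move (to 0).
  9: 9 XOR 10 = 3 < 9 — winning move (to 3).
That gives 3 winning moves.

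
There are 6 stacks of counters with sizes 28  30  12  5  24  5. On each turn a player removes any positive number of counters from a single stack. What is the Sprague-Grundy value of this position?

22

Nim-sum: 28 ⊕ 30 ⊕ 12 ⊕ 5 ⊕ 24 ⊕ 5 = 22.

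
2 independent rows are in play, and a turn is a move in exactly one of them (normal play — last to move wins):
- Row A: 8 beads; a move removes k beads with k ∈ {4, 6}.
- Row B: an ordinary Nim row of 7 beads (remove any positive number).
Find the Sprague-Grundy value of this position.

Grundy values for row A (subtraction set {4, 6}):
g(0) = mex{} = 0
g(1) = mex{} = 0
g(2) = mex{} = 0
g(3) = mex{} = 0
g(4) = mex{0} = 1
g(5) = mex{0} = 1
g(6) = mex{0} = 1
g(7) = mex{0} = 1
g(8) = mex{0,1} = 2
So g(8) = 2.
Row B is a plain Nim row of size 7, so its Grundy value is 7.
The value of a disjunctive sum is the nim-sum of the parts.
Combined value = 2 XOR 7 = 5.

5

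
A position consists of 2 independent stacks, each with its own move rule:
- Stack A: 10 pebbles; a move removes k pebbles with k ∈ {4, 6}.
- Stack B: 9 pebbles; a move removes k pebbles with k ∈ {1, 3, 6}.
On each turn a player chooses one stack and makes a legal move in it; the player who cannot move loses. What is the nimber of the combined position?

For stack A, compute g(0), g(1), … with moves {4, 6}:
g(0) = mex{} = 0
g(1) = mex{} = 0
g(2) = mex{} = 0
g(3) = mex{} = 0
g(4) = mex{0} = 1
g(5) = mex{0} = 1
g(6) = mex{0} = 1
g(7) = mex{0} = 1
g(8) = mex{0,1} = 2
g(9) = mex{0,1} = 2
g(10) = mex{1} = 0
So g(10) = 0.
Build the Grundy sequence for stack B with g(k) = mex{g(k−s) : s ∈ {1, 3, 6}, s ≤ k}:
g(0) = mex{} = 0
g(1) = mex{0} = 1
g(2) = mex{1} = 0
g(3) = mex{0} = 1
g(4) = mex{1} = 0
g(5) = mex{0} = 1
g(6) = mex{0,1} = 2
g(7) = mex{0,1,2} = 3
g(8) = mex{0,1,3} = 2
g(9) = mex{1,2} = 0
So g(9) = 0.
The value of a disjunctive sum is the nim-sum of the parts.
Combined value = 0 XOR 0 = 0.

0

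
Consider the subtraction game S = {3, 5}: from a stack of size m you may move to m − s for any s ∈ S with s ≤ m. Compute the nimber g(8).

Build the Grundy sequence with g(k) = mex{g(k−s) : s ∈ {3, 5}, s ≤ k}:
k:     0  1  2  3  4  5  6  7  8
g(k):  0  0  0  1  1  1  2  2  0
So g(8) = 0.

0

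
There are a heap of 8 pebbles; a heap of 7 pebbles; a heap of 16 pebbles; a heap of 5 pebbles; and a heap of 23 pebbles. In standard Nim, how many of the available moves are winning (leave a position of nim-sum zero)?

1

Bitwise XOR of the heap sizes:
  01000  (8)
  00111  (7)
  10000  (16)
  00101  (5)
  10111  (23)
  -----
  01101  (13)
The overall nim-sum is X = 13. A heap of size p has a winning move iff p XOR X < p (reduce it to p XOR X).
  8: 8 XOR 13 = 5 < 8 — winning move (to 5).
  7: 7 XOR 13 = 10 ≥ 7 — no move.
  16: 16 XOR 13 = 29 ≥ 16 — no move.
  5: 5 XOR 13 = 8 ≥ 5 — no move.
  23: 23 XOR 13 = 26 ≥ 23 — no move.
That gives 1 winning move.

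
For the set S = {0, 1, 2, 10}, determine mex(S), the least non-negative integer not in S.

3

The values 0, 1, 2 are all present; 3 is the first non-negative integer missing from the set.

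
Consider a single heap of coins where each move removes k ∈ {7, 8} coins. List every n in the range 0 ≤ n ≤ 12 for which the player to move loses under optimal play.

0, 1, 2, 3, 4, 5, 6

Build the Grundy sequence with g(k) = mex{g(k−s) : s ∈ {7, 8}, s ≤ k}:
g(0) = mex{} = 0
g(1) = mex{} = 0
g(2) = mex{} = 0
g(3) = mex{} = 0
g(4) = mex{} = 0
g(5) = mex{} = 0
g(6) = mex{} = 0
g(7) = mex{0} = 1
g(8) = mex{0} = 1
g(9) = mex{0} = 1
g(10) = mex{0} = 1
g(11) = mex{0} = 1
g(12) = mex{0} = 1
The P-positions (g = 0) in 0..12 are 0, 1, 2, 3, 4, 5, 6.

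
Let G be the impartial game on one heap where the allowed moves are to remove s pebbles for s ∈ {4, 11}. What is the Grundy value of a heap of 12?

Build the Grundy sequence with g(k) = mex{g(k−s) : s ∈ {4, 11}, s ≤ k}:
g(0) = mex{} = 0
g(1) = mex{} = 0
g(2) = mex{} = 0
g(3) = mex{} = 0
g(4) = mex{0} = 1
g(5) = mex{0} = 1
g(6) = mex{0} = 1
g(7) = mex{0} = 1
g(8) = mex{1} = 0
g(9) = mex{1} = 0
g(10) = mex{1} = 0
g(11) = mex{0,1} = 2
g(12) = mex{0} = 1
So g(12) = 1.

1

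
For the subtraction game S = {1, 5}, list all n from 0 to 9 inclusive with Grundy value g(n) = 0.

0, 2, 4, 6, 8

Build the Grundy sequence with g(k) = mex{g(k−s) : s ∈ {1, 5}, s ≤ k}:
k:     0  1  2  3  4  5  6  7  8  9
g(k):  0  1  0  1  0  1  0  1  0  1
The P-positions (g = 0) in 0..9 are 0, 2, 4, 6, 8.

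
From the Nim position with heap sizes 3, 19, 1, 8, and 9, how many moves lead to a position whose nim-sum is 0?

Bitwise XOR of the heap sizes:
  00011  (3)
  10011  (19)
  00001  (1)
  01000  (8)
  01001  (9)
  -----
  10000  (16)
The overall nim-sum is X = 16. A heap of size p has a winning move iff p XOR X < p (reduce it to p XOR X).
  3: 3 XOR 16 = 19 ≥ 3 — no move.
  19: 19 XOR 16 = 3 < 19 — winning move (to 3).
  1: 1 XOR 16 = 17 ≥ 1 — no move.
  8: 8 XOR 16 = 24 ≥ 8 — no move.
  9: 9 XOR 16 = 25 ≥ 9 — no move.
That gives 1 winning move.

1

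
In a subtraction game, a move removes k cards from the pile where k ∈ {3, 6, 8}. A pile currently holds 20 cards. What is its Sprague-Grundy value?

Grundy values for subtraction set {3, 6, 8}:
k:     0  1  2  3  4  5  6  7  8  9 10 11 12 13 14 15 16 17 18 19 20
g(k):  0  0  0  1  1  1  2  2  2  3  3  0  0  0  1  1  1  2  2  2  3
So g(20) = 3.

3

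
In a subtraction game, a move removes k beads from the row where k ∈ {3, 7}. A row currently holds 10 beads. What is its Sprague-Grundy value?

0

Build the Grundy sequence with g(k) = mex{g(k−s) : s ∈ {3, 7}, s ≤ k}:
k:     0  1  2  3  4  5  6  7  8  9 10
g(k):  0  0  0  1  1  1  0  2  2  1  0
So g(10) = 0.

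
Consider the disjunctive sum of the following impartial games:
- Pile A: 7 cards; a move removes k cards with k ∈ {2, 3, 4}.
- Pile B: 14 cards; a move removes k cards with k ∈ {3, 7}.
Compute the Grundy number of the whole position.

1

Grundy values for pile A (subtraction set {2, 3, 4}):
g(0) = mex{} = 0
g(1) = mex{} = 0
g(2) = mex{0} = 1
g(3) = mex{0} = 1
g(4) = mex{0,1} = 2
g(5) = mex{0,1} = 2
g(6) = mex{1,2} = 0
g(7) = mex{1,2} = 0
So g(7) = 0.
For pile B, compute g(0), g(1), … with moves {3, 7}:
g(0) = mex{} = 0
g(1) = mex{} = 0
g(2) = mex{} = 0
g(3) = mex{0} = 1
g(4) = mex{0} = 1
g(5) = mex{0} = 1
g(6) = mex{1} = 0
g(7) = mex{0,1} = 2
g(8) = mex{0,1} = 2
g(9) = mex{0} = 1
g(10) = mex{1,2} = 0
g(11) = mex{1,2} = 0
g(12) = mex{1} = 0
g(13) = mex{0} = 1
g(14) = mex{0,2} = 1
So g(14) = 1.
By the Sprague-Grundy theorem, the Grundy value of a sum of independent games is the XOR of the component values.
Combined value = 0 ⊕ 1 = 1.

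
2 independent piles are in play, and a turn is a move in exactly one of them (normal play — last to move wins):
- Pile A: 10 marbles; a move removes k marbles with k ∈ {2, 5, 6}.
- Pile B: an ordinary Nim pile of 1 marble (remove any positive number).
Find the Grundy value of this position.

0

For pile A, compute g(0), g(1), … with moves {2, 5, 6}:
g(0) = mex{} = 0
g(1) = mex{} = 0
g(2) = mex{0} = 1
g(3) = mex{0} = 1
g(4) = mex{1} = 0
g(5) = mex{0,1} = 2
g(6) = mex{0} = 1
g(7) = mex{0,1,2} = 3
g(8) = mex{1} = 0
g(9) = mex{0,1,3} = 2
g(10) = mex{0,2} = 1
So g(10) = 1.
Pile B is a plain Nim pile of size 1, so its Grundy value is 1.
By the Sprague-Grundy theorem, the Grundy value of a sum of independent games is the XOR of the component values.
Combined value = 1 ⊕ 1 = 0.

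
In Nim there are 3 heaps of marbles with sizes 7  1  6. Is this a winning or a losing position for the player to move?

In binary:
  111  (7)
  001  (1)
  110  (6)
  ---
  000  (0)
The nim-sum is 0, so this is a P-position: the player to move is in a losing position under optimal play.

Losing position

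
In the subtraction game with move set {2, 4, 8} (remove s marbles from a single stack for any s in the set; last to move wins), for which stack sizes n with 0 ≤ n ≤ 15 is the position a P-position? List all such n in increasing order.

Grundy values for subtraction set {2, 4, 8}:
k:     0  1  2  3  4  5  6  7  8  9 10 11 12 13 14 15
g(k):  0  0  1  1  2  2  0  0  1  1  2  2  0  0  1  1
The P-positions (g = 0) in 0..15 are 0, 1, 6, 7, 12, 13.

0, 1, 6, 7, 12, 13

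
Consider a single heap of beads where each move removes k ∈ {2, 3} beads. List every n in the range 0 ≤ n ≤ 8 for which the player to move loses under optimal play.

Grundy values for subtraction set {2, 3}:
g(0) = mex{} = 0
g(1) = mex{} = 0
g(2) = mex{0} = 1
g(3) = mex{0} = 1
g(4) = mex{0,1} = 2
g(5) = mex{1} = 0
g(6) = mex{1,2} = 0
g(7) = mex{0,2} = 1
g(8) = mex{0} = 1
The P-positions (g = 0) in 0..8 are 0, 1, 5, 6.

0, 1, 5, 6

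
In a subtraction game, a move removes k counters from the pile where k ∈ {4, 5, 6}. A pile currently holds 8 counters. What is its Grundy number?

Compute g(0), g(1), … for moves {4, 5, 6}:
g(0) = mex{} = 0
g(1) = mex{} = 0
g(2) = mex{} = 0
g(3) = mex{} = 0
g(4) = mex{0} = 1
g(5) = mex{0} = 1
g(6) = mex{0} = 1
g(7) = mex{0} = 1
g(8) = mex{0,1} = 2
So g(8) = 2.

2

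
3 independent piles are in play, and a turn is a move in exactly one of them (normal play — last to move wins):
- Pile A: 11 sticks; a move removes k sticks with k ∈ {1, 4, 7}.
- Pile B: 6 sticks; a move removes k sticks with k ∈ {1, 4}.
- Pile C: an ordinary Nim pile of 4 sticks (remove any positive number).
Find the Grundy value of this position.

4

Build the Grundy sequence for pile A with g(k) = mex{g(k−s) : s ∈ {1, 4, 7}, s ≤ k}:
g(0) = mex{} = 0
g(1) = mex{0} = 1
g(2) = mex{1} = 0
g(3) = mex{0} = 1
g(4) = mex{0,1} = 2
g(5) = mex{1,2} = 0
g(6) = mex{0} = 1
g(7) = mex{0,1} = 2
g(8) = mex{1,2} = 0
g(9) = mex{0} = 1
g(10) = mex{1} = 0
g(11) = mex{0,2} = 1
So g(11) = 1.
For pile B, compute g(0), g(1), … with moves {1, 4}:
k:     0  1  2  3  4  5  6
g(k):  0  1  0  1  2  0  1
So g(6) = 1.
Pile C is a plain Nim pile of size 4, so its Grundy value is 4.
The value of a disjunctive sum is the nim-sum of the parts.
Combined value = 1 XOR 1 XOR 4 = 4.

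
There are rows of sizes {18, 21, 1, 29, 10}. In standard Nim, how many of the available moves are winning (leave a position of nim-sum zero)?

3

In binary:
  10010  (18)
  10101  (21)
  00001  (1)
  11101  (29)
  01010  (10)
  -----
  10001  (17)
The overall nim-sum is X = 17. A row of size p has a winning move iff p XOR X < p (reduce it to p XOR X).
  18: 18 XOR 17 = 3 < 18 — winning move (to 3).
  21: 21 XOR 17 = 4 < 21 — winning move (to 4).
  1: 1 XOR 17 = 16 ≥ 1 — no move.
  29: 29 XOR 17 = 12 < 29 — winning move (to 12).
  10: 10 XOR 17 = 27 ≥ 10 — no move.
That gives 3 winning moves.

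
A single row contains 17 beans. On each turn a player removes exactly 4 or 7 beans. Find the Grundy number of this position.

Compute g(0), g(1), … for moves {4, 7}:
k:     0  1  2  3  4  5  6  7  8  9 10 11 12 13 14 15 16 17
g(k):  0  0  0  0  1  1  1  1  2  2  2  0  0  0  0  1  1  1
So g(17) = 1.

1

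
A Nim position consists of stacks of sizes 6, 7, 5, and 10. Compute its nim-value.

14

Compute the nim-sum pairwise:
6 ⊕ 7 = 1
1 ⊕ 5 = 4
4 ⊕ 10 = 14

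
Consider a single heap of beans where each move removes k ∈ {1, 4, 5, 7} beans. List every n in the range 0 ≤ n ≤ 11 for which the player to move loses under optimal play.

Compute g(0), g(1), … for moves {1, 4, 5, 7}:
g(0) = mex{} = 0
g(1) = mex{0} = 1
g(2) = mex{1} = 0
g(3) = mex{0} = 1
g(4) = mex{0,1} = 2
g(5) = mex{0,1,2} = 3
g(6) = mex{0,1,3} = 2
g(7) = mex{0,1,2} = 3
g(8) = mex{1,2,3} = 0
g(9) = mex{0,2,3} = 1
g(10) = mex{1,2,3} = 0
g(11) = mex{0,2,3} = 1
The P-positions (g = 0) in 0..11 are 0, 2, 8, 10.

0, 2, 8, 10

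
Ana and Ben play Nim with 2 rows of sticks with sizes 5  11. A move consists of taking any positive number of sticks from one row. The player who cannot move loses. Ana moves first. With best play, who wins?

Compute the nim-sum pairwise:
5 ⊕ 11 = 14
The nim-sum is 14 ≠ 0, so this is an N-position: the player to move can win; Ana has a winning move.

Ana wins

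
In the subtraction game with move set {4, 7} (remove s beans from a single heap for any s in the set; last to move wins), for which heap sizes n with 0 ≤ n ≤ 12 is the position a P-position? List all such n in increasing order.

Grundy values for subtraction set {4, 7}:
g(0) = mex{} = 0
g(1) = mex{} = 0
g(2) = mex{} = 0
g(3) = mex{} = 0
g(4) = mex{0} = 1
g(5) = mex{0} = 1
g(6) = mex{0} = 1
g(7) = mex{0} = 1
g(8) = mex{0,1} = 2
g(9) = mex{0,1} = 2
g(10) = mex{0,1} = 2
g(11) = mex{1} = 0
g(12) = mex{1,2} = 0
The P-positions (g = 0) in 0..12 are 0, 1, 2, 3, 11, 12.

0, 1, 2, 3, 11, 12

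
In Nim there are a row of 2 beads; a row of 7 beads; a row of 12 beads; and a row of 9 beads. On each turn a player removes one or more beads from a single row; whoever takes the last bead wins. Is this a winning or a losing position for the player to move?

Nim-sum: 2 XOR 7 XOR 12 XOR 9 = 0.
The nim-sum is 0, so this is a P-position: the player to move is in a losing position under optimal play.

Losing position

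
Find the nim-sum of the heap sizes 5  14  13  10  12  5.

Bitwise XOR of the heap sizes:
  0101  (5)
  1110  (14)
  1101  (13)
  1010  (10)
  1100  (12)
  0101  (5)
  ----
  0101  (5)

5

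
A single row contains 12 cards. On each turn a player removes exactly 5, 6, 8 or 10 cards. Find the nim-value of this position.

Build the Grundy sequence with g(k) = mex{g(k−s) : s ∈ {5, 6, 8, 10}, s ≤ k}:
g(0) = mex{} = 0
g(1) = mex{} = 0
g(2) = mex{} = 0
g(3) = mex{} = 0
g(4) = mex{} = 0
g(5) = mex{0} = 1
g(6) = mex{0} = 1
g(7) = mex{0} = 1
g(8) = mex{0} = 1
g(9) = mex{0} = 1
g(10) = mex{0,1} = 2
g(11) = mex{0,1} = 2
g(12) = mex{0,1} = 2
So g(12) = 2.

2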